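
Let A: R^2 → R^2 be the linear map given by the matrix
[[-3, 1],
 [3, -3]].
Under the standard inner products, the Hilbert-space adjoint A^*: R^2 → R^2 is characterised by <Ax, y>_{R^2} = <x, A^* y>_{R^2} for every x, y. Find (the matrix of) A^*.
A^* = A^T =
[[-3, 3],
 [1, -3]]

For real matrices with standard dot products, the defining identity <Ax, y> = <x, A^* y> gives (Ax)^T y = x^T (A^*) y, i.e. x^T A^T y = x^T (A^*) y. Since this holds for all x, y, we must have A^* = A^T. Therefore
A^* =
[[-3, 3],
 [1, -3]].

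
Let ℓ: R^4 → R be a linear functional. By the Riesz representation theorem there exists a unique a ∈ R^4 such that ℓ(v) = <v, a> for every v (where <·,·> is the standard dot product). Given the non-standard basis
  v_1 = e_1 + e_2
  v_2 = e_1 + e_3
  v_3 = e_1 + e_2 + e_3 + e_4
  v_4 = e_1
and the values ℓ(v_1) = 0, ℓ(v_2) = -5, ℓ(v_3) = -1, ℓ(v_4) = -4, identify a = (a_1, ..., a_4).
a = (-4, 4, -1, 0)

Write a = (a_1, ..., a_4) in the standard basis. For each basis vector v_i, ℓ(v_i) = <v_i, a> is a linear equation in the a_j's. Collect the n equations into a matrix system V a = ℓ, where row i of V is v_i (expressed in the standard basis). Since V is invertible (lower-triangular with 1s on the diagonal, up to permutation), solve by back-substitution:
  V =
[[1, 1, 0, 0],
 [1, 0, 1, 0],
 [1, 1, 1, 1],
 [1, 0, 0, 0]]
  V a = (0, -5, -1, -4)
Solving gives a = (-4, 4, -1, 0).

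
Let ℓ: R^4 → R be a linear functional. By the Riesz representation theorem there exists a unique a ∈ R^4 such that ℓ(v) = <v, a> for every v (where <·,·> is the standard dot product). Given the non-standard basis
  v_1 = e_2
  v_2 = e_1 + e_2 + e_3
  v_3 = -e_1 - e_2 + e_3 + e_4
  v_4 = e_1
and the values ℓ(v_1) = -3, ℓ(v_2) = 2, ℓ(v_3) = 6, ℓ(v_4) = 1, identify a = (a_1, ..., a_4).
a = (1, -3, 4, 0)

Write a = (a_1, ..., a_4) in the standard basis. For each basis vector v_i, ℓ(v_i) = <v_i, a> is a linear equation in the a_j's. Collect the n equations into a matrix system V a = ℓ, where row i of V is v_i (expressed in the standard basis). Since V is invertible (lower-triangular with 1s on the diagonal, up to permutation), solve by back-substitution:
  V =
[[0, 1, 0, 0],
 [1, 1, 1, 0],
 [-1, -1, 1, 1],
 [1, 0, 0, 0]]
  V a = (-3, 2, 6, 1)
Solving gives a = (1, -3, 4, 0).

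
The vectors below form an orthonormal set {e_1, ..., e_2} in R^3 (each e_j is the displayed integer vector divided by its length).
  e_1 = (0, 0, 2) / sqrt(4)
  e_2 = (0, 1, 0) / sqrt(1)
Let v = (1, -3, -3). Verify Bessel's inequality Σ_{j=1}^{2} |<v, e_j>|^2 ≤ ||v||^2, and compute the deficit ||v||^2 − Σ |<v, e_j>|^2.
Σ |<v, e_j>|^2 = 18; ||v||^2 = 19; deficit = 1

Write each e_j = u_j / sqrt(<u_j, u_j>) where u_j is the displayed integer vector. Then <v, e_j> = <v, u_j> / sqrt(<u_j, u_j>), so |<v, e_j>|^2 = <v, u_j>^2 / <u_j, u_j>.
Coefficients: <v, e_1> = -6/sqrt(4), <v, e_2> = -3/sqrt(1).
Square and sum: Σ |<v, e_j>|^2 = 18.
Compute ||v||^2 = v·v = 19.
Deficit = 19 − 18 = 1 ≥ 0, confirming Bessel's inequality. (The deficit equals ||v − Σ <v,e_j> e_j||^2, the squared distance from v to span{e_j}.)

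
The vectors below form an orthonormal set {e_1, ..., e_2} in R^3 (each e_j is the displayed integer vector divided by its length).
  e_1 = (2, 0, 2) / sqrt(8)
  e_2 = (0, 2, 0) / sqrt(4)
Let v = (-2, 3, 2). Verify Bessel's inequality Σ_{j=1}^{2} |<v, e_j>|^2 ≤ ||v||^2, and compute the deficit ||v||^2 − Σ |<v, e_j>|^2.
Σ |<v, e_j>|^2 = 9; ||v||^2 = 17; deficit = 8

Write each e_j = u_j / sqrt(<u_j, u_j>) where u_j is the displayed integer vector. Then <v, e_j> = <v, u_j> / sqrt(<u_j, u_j>), so |<v, e_j>|^2 = <v, u_j>^2 / <u_j, u_j>.
Coefficients: <v, e_1> = 0/sqrt(8), <v, e_2> = 6/sqrt(4).
Square and sum: Σ |<v, e_j>|^2 = 9.
Compute ||v||^2 = v·v = 17.
Deficit = 17 − 9 = 8 ≥ 0, confirming Bessel's inequality. (The deficit equals ||v − Σ <v,e_j> e_j||^2, the squared distance from v to span{e_j}.)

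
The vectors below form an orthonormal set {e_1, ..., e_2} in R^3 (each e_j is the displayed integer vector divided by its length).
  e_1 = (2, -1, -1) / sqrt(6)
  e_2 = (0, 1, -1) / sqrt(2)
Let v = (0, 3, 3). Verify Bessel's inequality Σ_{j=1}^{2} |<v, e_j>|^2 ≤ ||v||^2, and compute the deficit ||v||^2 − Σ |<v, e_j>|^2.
Σ |<v, e_j>|^2 = 6; ||v||^2 = 18; deficit = 12

Write each e_j = u_j / sqrt(<u_j, u_j>) where u_j is the displayed integer vector. Then <v, e_j> = <v, u_j> / sqrt(<u_j, u_j>), so |<v, e_j>|^2 = <v, u_j>^2 / <u_j, u_j>.
Coefficients: <v, e_1> = -6/sqrt(6), <v, e_2> = 0/sqrt(2).
Square and sum: Σ |<v, e_j>|^2 = 6.
Compute ||v||^2 = v·v = 18.
Deficit = 18 − 6 = 12 ≥ 0, confirming Bessel's inequality. (The deficit equals ||v − Σ <v,e_j> e_j||^2, the squared distance from v to span{e_j}.)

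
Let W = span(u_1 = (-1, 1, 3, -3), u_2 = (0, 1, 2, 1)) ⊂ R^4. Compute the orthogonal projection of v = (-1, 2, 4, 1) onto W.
proj_W(v) = (-7/26, 25/13, 107/26, 11/13)

Set up U = [u_1 | ... | u_2] ∈ R^(4×2). The projector onto W = col(U) is P = U (U^T U)^(-1) U^T.
Compute U^T U =
  [20, 4]
  [4, 6],
and U^T v = (12, 11).
Solve U^T U · c = U^T v for the coefficients: c = (7/26, 43/26). The projection is proj_W(v) = U c.
Check: (v - proj_W(v)) · u_1 = 0  (should be 0).
Check: (v - proj_W(v)) · u_2 = 0  (should be 0).
Result: proj_W(v) = (-7/26, 25/13, 107/26, 11/13).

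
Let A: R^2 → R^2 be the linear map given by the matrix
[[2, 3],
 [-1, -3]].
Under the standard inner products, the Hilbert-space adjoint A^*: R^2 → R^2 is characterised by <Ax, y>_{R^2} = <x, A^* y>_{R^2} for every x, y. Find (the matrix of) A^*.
A^* = A^T =
[[2, -1],
 [3, -3]]

For real matrices with standard dot products, the defining identity <Ax, y> = <x, A^* y> gives (Ax)^T y = x^T (A^*) y, i.e. x^T A^T y = x^T (A^*) y. Since this holds for all x, y, we must have A^* = A^T. Therefore
A^* =
[[2, -1],
 [3, -3]].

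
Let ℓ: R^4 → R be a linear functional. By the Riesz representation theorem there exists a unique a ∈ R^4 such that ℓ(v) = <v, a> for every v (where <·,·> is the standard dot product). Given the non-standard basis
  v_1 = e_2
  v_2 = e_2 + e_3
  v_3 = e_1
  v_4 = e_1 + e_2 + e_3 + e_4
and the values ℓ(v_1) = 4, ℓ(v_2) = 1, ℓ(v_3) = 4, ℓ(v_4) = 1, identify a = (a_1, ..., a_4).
a = (4, 4, -3, -4)

Write a = (a_1, ..., a_4) in the standard basis. For each basis vector v_i, ℓ(v_i) = <v_i, a> is a linear equation in the a_j's. Collect the n equations into a matrix system V a = ℓ, where row i of V is v_i (expressed in the standard basis). Since V is invertible (lower-triangular with 1s on the diagonal, up to permutation), solve by back-substitution:
  V =
[[0, 1, 0, 0],
 [0, 1, 1, 0],
 [1, 0, 0, 0],
 [1, 1, 1, 1]]
  V a = (4, 1, 4, 1)
Solving gives a = (4, 4, -3, -4).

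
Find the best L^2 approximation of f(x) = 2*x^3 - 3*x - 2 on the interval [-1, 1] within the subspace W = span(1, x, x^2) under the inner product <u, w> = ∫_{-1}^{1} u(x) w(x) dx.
g(x) = -9*x/5 - 2

The best approximation g ∈ W is the orthogonal projection of f onto W. Writing g = a_0 + a_1 x + a_2 x^2, the coefficients solve the normal equations G · a = b where
  G_{ij} = <φ_i, φ_j> and b_i = <f, φ_i>, with φ_0 = 1, φ_1 = x, φ_2 = x^2.
G =
  [2, 0, 2/3]
  [0, 2/3, 0]
  [2/3, 0, 2/5],
b = (-4, -6/5, -4/3).
Solving gives a_0 = -2, a_1 = -9/5, a_2 = 0, so
  g(x) = -9*x/5 - 2.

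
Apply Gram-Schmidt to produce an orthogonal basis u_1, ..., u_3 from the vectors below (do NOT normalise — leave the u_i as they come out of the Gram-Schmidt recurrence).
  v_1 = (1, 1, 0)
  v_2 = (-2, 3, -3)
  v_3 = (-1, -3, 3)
Orthogonal basis:
  u_1 = (1, 1, 0)
  u_2 = (-5/2, 5/2, -3)
  u_3 = (-27/43, 27/43, 45/43)

Apply the Gram-Schmidt recurrence
  u_1 = v_1
  u_i = v_i − Σ_{j<i} ((v_i · u_j) / (u_j · u_j)) · u_j.

Step by step this gives:
  u_1 = (1, 1, 0)
  u_2 = (-5/2, 5/2, -3)
  u_3 = (-27/43, 27/43, 45/43)

Orthogonality check:
  u_2 · u_1 = 0 (should be 0)
  u_3 · u_1 = 0 (should be 0)
  u_3 · u_2 = 0 (should be 0)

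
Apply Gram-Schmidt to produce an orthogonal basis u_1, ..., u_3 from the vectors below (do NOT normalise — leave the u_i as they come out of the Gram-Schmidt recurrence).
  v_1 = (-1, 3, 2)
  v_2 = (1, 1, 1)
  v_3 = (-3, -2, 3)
Orthogonal basis:
  u_1 = (-1, 3, 2)
  u_2 = (9/7, 1/7, 3/7)
  u_3 = (-21/26, -63/26, 42/13)

Apply the Gram-Schmidt recurrence
  u_1 = v_1
  u_i = v_i − Σ_{j<i} ((v_i · u_j) / (u_j · u_j)) · u_j.

Step by step this gives:
  u_1 = (-1, 3, 2)
  u_2 = (9/7, 1/7, 3/7)
  u_3 = (-21/26, -63/26, 42/13)

Orthogonality check:
  u_2 · u_1 = 0 (should be 0)
  u_3 · u_1 = 0 (should be 0)
  u_3 · u_2 = 0 (should be 0)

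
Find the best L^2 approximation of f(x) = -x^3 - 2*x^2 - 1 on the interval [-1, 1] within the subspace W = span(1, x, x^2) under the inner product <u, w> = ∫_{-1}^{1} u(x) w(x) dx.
g(x) = -2*x^2 - 3*x/5 - 1

The best approximation g ∈ W is the orthogonal projection of f onto W. Writing g = a_0 + a_1 x + a_2 x^2, the coefficients solve the normal equations G · a = b where
  G_{ij} = <φ_i, φ_j> and b_i = <f, φ_i>, with φ_0 = 1, φ_1 = x, φ_2 = x^2.
G =
  [2, 0, 2/3]
  [0, 2/3, 0]
  [2/3, 0, 2/5],
b = (-10/3, -2/5, -22/15).
Solving gives a_0 = -1, a_1 = -3/5, a_2 = -2, so
  g(x) = -2*x^2 - 3*x/5 - 1.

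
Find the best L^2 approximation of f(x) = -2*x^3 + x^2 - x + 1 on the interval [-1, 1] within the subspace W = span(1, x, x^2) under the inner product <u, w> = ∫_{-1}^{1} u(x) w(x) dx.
g(x) = x^2 - 11*x/5 + 1

The best approximation g ∈ W is the orthogonal projection of f onto W. Writing g = a_0 + a_1 x + a_2 x^2, the coefficients solve the normal equations G · a = b where
  G_{ij} = <φ_i, φ_j> and b_i = <f, φ_i>, with φ_0 = 1, φ_1 = x, φ_2 = x^2.
G =
  [2, 0, 2/3]
  [0, 2/3, 0]
  [2/3, 0, 2/5],
b = (8/3, -22/15, 16/15).
Solving gives a_0 = 1, a_1 = -11/5, a_2 = 1, so
  g(x) = x^2 - 11*x/5 + 1.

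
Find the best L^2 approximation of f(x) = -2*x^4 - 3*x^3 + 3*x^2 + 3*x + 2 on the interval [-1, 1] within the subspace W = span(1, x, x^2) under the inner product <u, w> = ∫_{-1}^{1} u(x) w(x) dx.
g(x) = 9*x^2/7 + 6*x/5 + 76/35

The best approximation g ∈ W is the orthogonal projection of f onto W. Writing g = a_0 + a_1 x + a_2 x^2, the coefficients solve the normal equations G · a = b where
  G_{ij} = <φ_i, φ_j> and b_i = <f, φ_i>, with φ_0 = 1, φ_1 = x, φ_2 = x^2.
G =
  [2, 0, 2/3]
  [0, 2/3, 0]
  [2/3, 0, 2/5],
b = (26/5, 4/5, 206/105).
Solving gives a_0 = 76/35, a_1 = 6/5, a_2 = 9/7, so
  g(x) = 9*x^2/7 + 6*x/5 + 76/35.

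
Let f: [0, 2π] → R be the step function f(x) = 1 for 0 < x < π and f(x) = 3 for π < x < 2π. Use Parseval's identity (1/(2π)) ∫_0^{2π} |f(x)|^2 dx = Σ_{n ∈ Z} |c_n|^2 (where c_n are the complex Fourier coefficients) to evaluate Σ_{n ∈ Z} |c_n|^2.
Σ |c_n|^2 = 5

Parseval equates the L^2 energy of f (normalised by 1/(2π)) with the ℓ^2 sum of its Fourier coefficients: (1/(2π)) ∫_0^{2π} |f|^2 = Σ |c_n|^2.
Compute the left side: (1/(2π)) [∫_0^π 1^2 dx + ∫_π^{2π} 3^2 dx] = (1/(2π)) · (1π + 9π) = (1 + 9)/2 = 5.
So Σ_{n ∈ Z} |c_n|^2 = 5.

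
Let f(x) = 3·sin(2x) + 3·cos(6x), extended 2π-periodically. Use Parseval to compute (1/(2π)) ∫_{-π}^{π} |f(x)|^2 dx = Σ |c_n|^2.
Σ |c_n|^2 = 9

Expand |f|^2 and use orthogonality of {sin(nx), cos(mx)} on [-π, π]:
  ∫_{-π}^{π} sin(nx)^2 dx = π, ∫ cos(mx)^2 dx = π, and cross terms integrate to 0.
So ∫_{-π}^{π} f(x)^2 dx = 3^2 · π + 3^2 · π = (9 + 9)π.
Divide by 2π: (9 + 9)/2 = 9.
By Parseval, this equals Σ |c_n|^2.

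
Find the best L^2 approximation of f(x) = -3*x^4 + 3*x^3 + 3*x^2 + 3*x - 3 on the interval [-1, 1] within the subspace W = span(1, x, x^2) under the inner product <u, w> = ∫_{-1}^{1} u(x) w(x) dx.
g(x) = 3*x^2/7 + 24*x/5 - 96/35

The best approximation g ∈ W is the orthogonal projection of f onto W. Writing g = a_0 + a_1 x + a_2 x^2, the coefficients solve the normal equations G · a = b where
  G_{ij} = <φ_i, φ_j> and b_i = <f, φ_i>, with φ_0 = 1, φ_1 = x, φ_2 = x^2.
G =
  [2, 0, 2/3]
  [0, 2/3, 0]
  [2/3, 0, 2/5],
b = (-26/5, 16/5, -58/35).
Solving gives a_0 = -96/35, a_1 = 24/5, a_2 = 3/7, so
  g(x) = 3*x^2/7 + 24*x/5 - 96/35.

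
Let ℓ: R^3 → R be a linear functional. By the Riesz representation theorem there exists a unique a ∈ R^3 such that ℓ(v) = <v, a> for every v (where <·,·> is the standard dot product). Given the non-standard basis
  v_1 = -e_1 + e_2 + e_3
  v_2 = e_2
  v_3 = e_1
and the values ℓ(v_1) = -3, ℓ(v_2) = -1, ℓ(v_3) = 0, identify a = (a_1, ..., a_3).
a = (0, -1, -2)

Write a = (a_1, ..., a_3) in the standard basis. For each basis vector v_i, ℓ(v_i) = <v_i, a> is a linear equation in the a_j's. Collect the n equations into a matrix system V a = ℓ, where row i of V is v_i (expressed in the standard basis). Since V is invertible (lower-triangular with 1s on the diagonal, up to permutation), solve by back-substitution:
  V =
[[-1, 1, 1],
 [0, 1, 0],
 [1, 0, 0]]
  V a = (-3, -1, 0)
Solving gives a = (0, -1, -2).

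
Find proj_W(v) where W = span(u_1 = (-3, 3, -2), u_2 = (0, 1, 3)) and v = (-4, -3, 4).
proj_W(v) = (69/211, 114/211, 595/211)

Set up U = [u_1 | ... | u_2] ∈ R^(3×2). The projector onto W = col(U) is P = U (U^T U)^(-1) U^T.
Compute U^T U =
  [22, -3]
  [-3, 10],
and U^T v = (-5, 9).
Solve U^T U · c = U^T v for the coefficients: c = (-23/211, 183/211). The projection is proj_W(v) = U c.
Check: (v - proj_W(v)) · u_1 = 0  (should be 0).
Check: (v - proj_W(v)) · u_2 = 0  (should be 0).
Result: proj_W(v) = (69/211, 114/211, 595/211).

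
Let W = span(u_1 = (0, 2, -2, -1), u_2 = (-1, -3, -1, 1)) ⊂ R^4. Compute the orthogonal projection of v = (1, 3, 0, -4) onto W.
proj_W(v) = (76/83, 328/83, -24/83, -126/83)

Set up U = [u_1 | ... | u_2] ∈ R^(4×2). The projector onto W = col(U) is P = U (U^T U)^(-1) U^T.
Compute U^T U =
  [9, -5]
  [-5, 12],
and U^T v = (10, -14).
Solve U^T U · c = U^T v for the coefficients: c = (50/83, -76/83). The projection is proj_W(v) = U c.
Check: (v - proj_W(v)) · u_1 = 0  (should be 0).
Check: (v - proj_W(v)) · u_2 = 0  (should be 0).
Result: proj_W(v) = (76/83, 328/83, -24/83, -126/83).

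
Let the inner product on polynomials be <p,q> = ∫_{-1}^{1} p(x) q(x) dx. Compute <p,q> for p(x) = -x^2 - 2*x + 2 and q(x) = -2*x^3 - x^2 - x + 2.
<p,q> = 26/3

Expand the product: p(x)·q(x) = 2*x^5 + 5*x^4 - x^3 - 2*x^2 - 6*x + 4.
∫_{-1}^{1} of each monomial x^k gives [2/(k+1) if k even, 0 if k odd]. Integrating term-by-term (or equivalently evaluating the antiderivative F(x) = x^6/3 + x^5 - x^4/4 - 2*x^3/3 - 3*x^2 + 4*x at the endpoints):
  F(1) − F(−1) = 17/12 − (-29/4) = 26/3.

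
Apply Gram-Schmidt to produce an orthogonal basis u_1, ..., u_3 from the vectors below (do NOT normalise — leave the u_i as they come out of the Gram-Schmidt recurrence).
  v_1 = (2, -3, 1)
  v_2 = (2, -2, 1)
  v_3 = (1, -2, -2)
Orthogonal basis:
  u_1 = (2, -3, 1)
  u_2 = (3/7, 5/14, 3/14)
  u_3 = (1, 0, -2)

Apply the Gram-Schmidt recurrence
  u_1 = v_1
  u_i = v_i − Σ_{j<i} ((v_i · u_j) / (u_j · u_j)) · u_j.

Step by step this gives:
  u_1 = (2, -3, 1)
  u_2 = (3/7, 5/14, 3/14)
  u_3 = (1, 0, -2)

Orthogonality check:
  u_2 · u_1 = 0 (should be 0)
  u_3 · u_1 = 0 (should be 0)
  u_3 · u_2 = 0 (should be 0)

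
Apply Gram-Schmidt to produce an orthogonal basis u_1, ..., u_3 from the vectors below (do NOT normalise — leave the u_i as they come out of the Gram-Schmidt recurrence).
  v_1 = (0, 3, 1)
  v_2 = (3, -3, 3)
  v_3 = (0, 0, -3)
Orthogonal basis:
  u_1 = (0, 3, 1)
  u_2 = (3, -6/5, 18/5)
  u_3 = (18/13, 9/26, -27/26)

Apply the Gram-Schmidt recurrence
  u_1 = v_1
  u_i = v_i − Σ_{j<i} ((v_i · u_j) / (u_j · u_j)) · u_j.

Step by step this gives:
  u_1 = (0, 3, 1)
  u_2 = (3, -6/5, 18/5)
  u_3 = (18/13, 9/26, -27/26)

Orthogonality check:
  u_2 · u_1 = 0 (should be 0)
  u_3 · u_1 = 0 (should be 0)
  u_3 · u_2 = 0 (should be 0)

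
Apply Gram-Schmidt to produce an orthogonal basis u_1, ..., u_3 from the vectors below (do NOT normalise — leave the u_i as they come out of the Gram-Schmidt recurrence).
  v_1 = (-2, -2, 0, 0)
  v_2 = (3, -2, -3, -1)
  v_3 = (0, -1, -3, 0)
Orthogonal basis:
  u_1 = (-2, -2, 0, 0)
  u_2 = (5/2, -5/2, -3, -1)
  u_3 = (-7/9, 7/9, -22/15, 23/45)

Apply the Gram-Schmidt recurrence
  u_1 = v_1
  u_i = v_i − Σ_{j<i} ((v_i · u_j) / (u_j · u_j)) · u_j.

Step by step this gives:
  u_1 = (-2, -2, 0, 0)
  u_2 = (5/2, -5/2, -3, -1)
  u_3 = (-7/9, 7/9, -22/15, 23/45)

Orthogonality check:
  u_2 · u_1 = 0 (should be 0)
  u_3 · u_1 = 0 (should be 0)
  u_3 · u_2 = 0 (should be 0)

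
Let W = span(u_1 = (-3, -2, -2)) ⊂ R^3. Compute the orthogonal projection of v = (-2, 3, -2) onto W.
proj_W(v) = (-12/17, -8/17, -8/17)

Set up U = [u_1 | ... | u_1] ∈ R^(3×1). The projector onto W = col(U) is P = U (U^T U)^(-1) U^T.
Compute U^T U =
  [17],
and U^T v = (4).
Solve U^T U · c = U^T v for the coefficients: c = (4/17). The projection is proj_W(v) = U c.
Check: (v - proj_W(v)) · u_1 = 0  (should be 0).
Result: proj_W(v) = (-12/17, -8/17, -8/17).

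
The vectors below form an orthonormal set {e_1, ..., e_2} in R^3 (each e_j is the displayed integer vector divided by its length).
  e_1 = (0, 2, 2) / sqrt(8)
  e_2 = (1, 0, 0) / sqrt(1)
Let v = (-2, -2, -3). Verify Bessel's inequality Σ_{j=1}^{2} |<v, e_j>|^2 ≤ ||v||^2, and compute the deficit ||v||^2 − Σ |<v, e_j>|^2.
Σ |<v, e_j>|^2 = 33/2; ||v||^2 = 17; deficit = 1/2

Write each e_j = u_j / sqrt(<u_j, u_j>) where u_j is the displayed integer vector. Then <v, e_j> = <v, u_j> / sqrt(<u_j, u_j>), so |<v, e_j>|^2 = <v, u_j>^2 / <u_j, u_j>.
Coefficients: <v, e_1> = -10/sqrt(8), <v, e_2> = -2/sqrt(1).
Square and sum: Σ |<v, e_j>|^2 = 33/2.
Compute ||v||^2 = v·v = 17.
Deficit = 17 − 33/2 = 1/2 ≥ 0, confirming Bessel's inequality. (The deficit equals ||v − Σ <v,e_j> e_j||^2, the squared distance from v to span{e_j}.)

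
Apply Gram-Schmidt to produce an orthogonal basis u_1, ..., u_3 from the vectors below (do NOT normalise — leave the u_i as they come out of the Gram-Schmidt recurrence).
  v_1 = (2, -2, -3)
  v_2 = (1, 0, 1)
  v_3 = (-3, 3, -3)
Orthogonal basis:
  u_1 = (2, -2, -3)
  u_2 = (19/17, -2/17, 14/17)
  u_3 = (10/11, 25/11, -10/11)

Apply the Gram-Schmidt recurrence
  u_1 = v_1
  u_i = v_i − Σ_{j<i} ((v_i · u_j) / (u_j · u_j)) · u_j.

Step by step this gives:
  u_1 = (2, -2, -3)
  u_2 = (19/17, -2/17, 14/17)
  u_3 = (10/11, 25/11, -10/11)

Orthogonality check:
  u_2 · u_1 = 0 (should be 0)
  u_3 · u_1 = 0 (should be 0)
  u_3 · u_2 = 0 (should be 0)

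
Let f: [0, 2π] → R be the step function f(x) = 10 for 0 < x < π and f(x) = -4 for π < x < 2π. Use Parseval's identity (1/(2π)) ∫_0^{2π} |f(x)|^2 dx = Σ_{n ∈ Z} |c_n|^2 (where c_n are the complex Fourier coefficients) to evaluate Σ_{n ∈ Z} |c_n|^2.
Σ |c_n|^2 = 58

Parseval equates the L^2 energy of f (normalised by 1/(2π)) with the ℓ^2 sum of its Fourier coefficients: (1/(2π)) ∫_0^{2π} |f|^2 = Σ |c_n|^2.
Compute the left side: (1/(2π)) [∫_0^π 10^2 dx + ∫_π^{2π} (-4)^2 dx] = (1/(2π)) · (100π + 16π) = (100 + 16)/2 = 58.
So Σ_{n ∈ Z} |c_n|^2 = 58.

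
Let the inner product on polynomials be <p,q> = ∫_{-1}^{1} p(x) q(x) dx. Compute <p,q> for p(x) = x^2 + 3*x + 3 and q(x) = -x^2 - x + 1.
<p,q> = 34/15

Expand the product: p(x)·q(x) = -x^4 - 4*x^3 - 5*x^2 + 3.
∫_{-1}^{1} of each monomial x^k gives [2/(k+1) if k even, 0 if k odd]. Integrating term-by-term (or equivalently evaluating the antiderivative F(x) = -x^5/5 - x^4 - 5*x^3/3 + 3*x at the endpoints):
  F(1) − F(−1) = 2/15 − (-32/15) = 34/15.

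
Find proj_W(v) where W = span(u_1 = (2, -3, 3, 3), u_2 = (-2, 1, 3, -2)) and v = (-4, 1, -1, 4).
proj_W(v) = (26/271, 31/271, -171/271, 4/271)

Set up U = [u_1 | ... | u_2] ∈ R^(4×2). The projector onto W = col(U) is P = U (U^T U)^(-1) U^T.
Compute U^T U =
  [31, -4]
  [-4, 18],
and U^T v = (-2, -2).
Solve U^T U · c = U^T v for the coefficients: c = (-22/271, -35/271). The projection is proj_W(v) = U c.
Check: (v - proj_W(v)) · u_1 = 0  (should be 0).
Check: (v - proj_W(v)) · u_2 = 0  (should be 0).
Result: proj_W(v) = (26/271, 31/271, -171/271, 4/271).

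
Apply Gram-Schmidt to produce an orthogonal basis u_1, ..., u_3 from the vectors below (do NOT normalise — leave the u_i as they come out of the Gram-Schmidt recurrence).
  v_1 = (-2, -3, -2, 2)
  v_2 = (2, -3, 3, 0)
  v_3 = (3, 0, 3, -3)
Orthogonal basis:
  u_1 = (-2, -3, -2, 2)
  u_2 = (40/21, -22/7, 61/21, 2/21)
  u_3 = (27/461, -252/461, -270/461, -621/461)

Apply the Gram-Schmidt recurrence
  u_1 = v_1
  u_i = v_i − Σ_{j<i} ((v_i · u_j) / (u_j · u_j)) · u_j.

Step by step this gives:
  u_1 = (-2, -3, -2, 2)
  u_2 = (40/21, -22/7, 61/21, 2/21)
  u_3 = (27/461, -252/461, -270/461, -621/461)

Orthogonality check:
  u_2 · u_1 = 0 (should be 0)
  u_3 · u_1 = 0 (should be 0)
  u_3 · u_2 = 0 (should be 0)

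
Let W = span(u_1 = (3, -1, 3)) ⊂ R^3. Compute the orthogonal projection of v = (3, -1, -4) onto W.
proj_W(v) = (-6/19, 2/19, -6/19)

Set up U = [u_1 | ... | u_1] ∈ R^(3×1). The projector onto W = col(U) is P = U (U^T U)^(-1) U^T.
Compute U^T U =
  [19],
and U^T v = (-2).
Solve U^T U · c = U^T v for the coefficients: c = (-2/19). The projection is proj_W(v) = U c.
Check: (v - proj_W(v)) · u_1 = 0  (should be 0).
Result: proj_W(v) = (-6/19, 2/19, -6/19).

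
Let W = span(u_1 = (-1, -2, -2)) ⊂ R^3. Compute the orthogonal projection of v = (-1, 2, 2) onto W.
proj_W(v) = (7/9, 14/9, 14/9)

Set up U = [u_1 | ... | u_1] ∈ R^(3×1). The projector onto W = col(U) is P = U (U^T U)^(-1) U^T.
Compute U^T U =
  [9],
and U^T v = (-7).
Solve U^T U · c = U^T v for the coefficients: c = (-7/9). The projection is proj_W(v) = U c.
Check: (v - proj_W(v)) · u_1 = 0  (should be 0).
Result: proj_W(v) = (7/9, 14/9, 14/9).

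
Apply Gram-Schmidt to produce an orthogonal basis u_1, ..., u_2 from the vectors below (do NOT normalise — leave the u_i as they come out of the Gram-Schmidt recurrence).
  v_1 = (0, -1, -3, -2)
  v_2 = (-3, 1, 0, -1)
Orthogonal basis:
  u_1 = (0, -1, -3, -2)
  u_2 = (-3, 15/14, 3/14, -6/7)

Apply the Gram-Schmidt recurrence
  u_1 = v_1
  u_i = v_i − Σ_{j<i} ((v_i · u_j) / (u_j · u_j)) · u_j.

Step by step this gives:
  u_1 = (0, -1, -3, -2)
  u_2 = (-3, 15/14, 3/14, -6/7)

Orthogonality check:
  u_2 · u_1 = 0 (should be 0)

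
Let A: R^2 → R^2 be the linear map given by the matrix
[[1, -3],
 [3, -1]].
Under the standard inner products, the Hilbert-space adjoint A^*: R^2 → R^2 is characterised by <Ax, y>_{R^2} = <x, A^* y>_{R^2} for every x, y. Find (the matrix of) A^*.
A^* = A^T =
[[1, 3],
 [-3, -1]]

For real matrices with standard dot products, the defining identity <Ax, y> = <x, A^* y> gives (Ax)^T y = x^T (A^*) y, i.e. x^T A^T y = x^T (A^*) y. Since this holds for all x, y, we must have A^* = A^T. Therefore
A^* =
[[1, 3],
 [-3, -1]].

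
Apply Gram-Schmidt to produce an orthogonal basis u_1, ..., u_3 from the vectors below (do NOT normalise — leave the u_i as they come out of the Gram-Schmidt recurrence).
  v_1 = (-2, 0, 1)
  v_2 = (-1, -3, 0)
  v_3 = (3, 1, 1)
Orthogonal basis:
  u_1 = (-2, 0, 1)
  u_2 = (-1/5, -3, -2/5)
  u_3 = (21/23, -7/23, 42/23)

Apply the Gram-Schmidt recurrence
  u_1 = v_1
  u_i = v_i − Σ_{j<i} ((v_i · u_j) / (u_j · u_j)) · u_j.

Step by step this gives:
  u_1 = (-2, 0, 1)
  u_2 = (-1/5, -3, -2/5)
  u_3 = (21/23, -7/23, 42/23)

Orthogonality check:
  u_2 · u_1 = 0 (should be 0)
  u_3 · u_1 = 0 (should be 0)
  u_3 · u_2 = 0 (should be 0)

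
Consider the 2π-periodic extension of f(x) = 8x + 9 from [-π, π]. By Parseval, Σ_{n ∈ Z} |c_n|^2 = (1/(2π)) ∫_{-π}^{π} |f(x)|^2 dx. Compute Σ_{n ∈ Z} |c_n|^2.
Σ |c_n|^2 = 64π^2/3 + 81

Expand and integrate term by term over [-π, π]:
  ∫ (8x)^2 dx = 64·(2π^3/3); ∫ 2·8·(9)·x dx = 0 (odd integrand); ∫ 9^2 dx = 81·2π.
So (1/(2π)) ∫_{-π}^{π} (8x + 9)^2 dx = 64π^2/3 + 81 = 64π^2/3 + 81.
Parseval ⇒ Σ |c_n|^2 = 64π^2/3 + 81.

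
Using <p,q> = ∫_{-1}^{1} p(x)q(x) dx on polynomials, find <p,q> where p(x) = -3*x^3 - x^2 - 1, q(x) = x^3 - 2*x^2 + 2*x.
<p,q> = -118/105

Expand the product: p(x)·q(x) = -3*x^6 + 5*x^5 - 4*x^4 - 3*x^3 + 2*x^2 - 2*x.
∫_{-1}^{1} of each monomial x^k gives [2/(k+1) if k even, 0 if k odd]. Integrating term-by-term (or equivalently evaluating the antiderivative F(x) = -3*x^7/7 + 5*x^6/6 - 4*x^5/5 - 3*x^4/4 + 2*x^3/3 - x^2 at the endpoints):
  F(1) − F(−1) = -207/140 − (-149/420) = -118/105.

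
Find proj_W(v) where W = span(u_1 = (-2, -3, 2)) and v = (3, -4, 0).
proj_W(v) = (-12/17, -18/17, 12/17)

Set up U = [u_1 | ... | u_1] ∈ R^(3×1). The projector onto W = col(U) is P = U (U^T U)^(-1) U^T.
Compute U^T U =
  [17],
and U^T v = (6).
Solve U^T U · c = U^T v for the coefficients: c = (6/17). The projection is proj_W(v) = U c.
Check: (v - proj_W(v)) · u_1 = 0  (should be 0).
Result: proj_W(v) = (-12/17, -18/17, 12/17).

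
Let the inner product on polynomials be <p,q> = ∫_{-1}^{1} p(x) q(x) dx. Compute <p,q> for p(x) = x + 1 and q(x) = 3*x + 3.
<p,q> = 8

Expand the product: p(x)·q(x) = 3*x^2 + 6*x + 3.
∫_{-1}^{1} of each monomial x^k gives [2/(k+1) if k even, 0 if k odd]. Integrating term-by-term (or equivalently evaluating the antiderivative F(x) = x^3 + 3*x^2 + 3*x at the endpoints):
  F(1) − F(−1) = 7 − (-1) = 8.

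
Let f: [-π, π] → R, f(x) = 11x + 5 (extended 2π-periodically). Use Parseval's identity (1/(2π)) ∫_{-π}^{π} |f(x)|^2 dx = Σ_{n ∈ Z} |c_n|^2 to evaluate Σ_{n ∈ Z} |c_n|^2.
Σ |c_n|^2 = 121π^2/3 + 25

Expand and integrate term by term over [-π, π]:
  ∫ (11x)^2 dx = 121·(2π^3/3); ∫ 2·11·(5)·x dx = 0 (odd integrand); ∫ 5^2 dx = 25·2π.
So (1/(2π)) ∫_{-π}^{π} (11x + 5)^2 dx = 121π^2/3 + 25 = 121π^2/3 + 25.
Parseval ⇒ Σ |c_n|^2 = 121π^2/3 + 25.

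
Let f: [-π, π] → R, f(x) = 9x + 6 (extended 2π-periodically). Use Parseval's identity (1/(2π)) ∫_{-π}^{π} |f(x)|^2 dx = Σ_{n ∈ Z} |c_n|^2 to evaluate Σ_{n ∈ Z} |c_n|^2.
Σ |c_n|^2 = 27π^2 + 36

Expand and integrate term by term over [-π, π]:
  ∫ (9x)^2 dx = 81·(2π^3/3); ∫ 2·9·(6)·x dx = 0 (odd integrand); ∫ 6^2 dx = 36·2π.
So (1/(2π)) ∫_{-π}^{π} (9x + 6)^2 dx = 81π^2/3 + 36 = 27π^2 + 36.
Parseval ⇒ Σ |c_n|^2 = 27π^2 + 36.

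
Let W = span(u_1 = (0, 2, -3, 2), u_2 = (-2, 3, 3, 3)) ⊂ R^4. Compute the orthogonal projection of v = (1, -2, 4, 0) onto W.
proj_W(v) = (-116/259, -334/259, 936/259, -334/259)

Set up U = [u_1 | ... | u_2] ∈ R^(4×2). The projector onto W = col(U) is P = U (U^T U)^(-1) U^T.
Compute U^T U =
  [17, 3]
  [3, 31],
and U^T v = (-16, 4).
Solve U^T U · c = U^T v for the coefficients: c = (-254/259, 58/259). The projection is proj_W(v) = U c.
Check: (v - proj_W(v)) · u_1 = 0  (should be 0).
Check: (v - proj_W(v)) · u_2 = 0  (should be 0).
Result: proj_W(v) = (-116/259, -334/259, 936/259, -334/259).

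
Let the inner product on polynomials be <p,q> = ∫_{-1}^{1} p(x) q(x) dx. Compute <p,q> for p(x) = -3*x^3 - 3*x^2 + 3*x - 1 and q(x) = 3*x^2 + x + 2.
<p,q> = -64/5

Expand the product: p(x)·q(x) = -9*x^5 - 12*x^4 - 6*x^2 + 5*x - 2.
∫_{-1}^{1} of each monomial x^k gives [2/(k+1) if k even, 0 if k odd]. Integrating term-by-term (or equivalently evaluating the antiderivative F(x) = -3*x^6/2 - 12*x^5/5 - 2*x^3 + 5*x^2/2 - 2*x at the endpoints):
  F(1) − F(−1) = -27/5 − (37/5) = -64/5.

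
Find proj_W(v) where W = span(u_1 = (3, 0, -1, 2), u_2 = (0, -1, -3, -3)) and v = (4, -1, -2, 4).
proj_W(v) = (1209/257, 4/257, -391/257, 818/257)

Set up U = [u_1 | ... | u_2] ∈ R^(4×2). The projector onto W = col(U) is P = U (U^T U)^(-1) U^T.
Compute U^T U =
  [14, -3]
  [-3, 19],
and U^T v = (22, -5).
Solve U^T U · c = U^T v for the coefficients: c = (403/257, -4/257). The projection is proj_W(v) = U c.
Check: (v - proj_W(v)) · u_1 = 0  (should be 0).
Check: (v - proj_W(v)) · u_2 = 0  (should be 0).
Result: proj_W(v) = (1209/257, 4/257, -391/257, 818/257).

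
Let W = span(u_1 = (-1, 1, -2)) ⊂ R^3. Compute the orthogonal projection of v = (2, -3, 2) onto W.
proj_W(v) = (3/2, -3/2, 3)

Set up U = [u_1 | ... | u_1] ∈ R^(3×1). The projector onto W = col(U) is P = U (U^T U)^(-1) U^T.
Compute U^T U =
  [6],
and U^T v = (-9).
Solve U^T U · c = U^T v for the coefficients: c = (-3/2). The projection is proj_W(v) = U c.
Check: (v - proj_W(v)) · u_1 = 0  (should be 0).
Result: proj_W(v) = (3/2, -3/2, 3).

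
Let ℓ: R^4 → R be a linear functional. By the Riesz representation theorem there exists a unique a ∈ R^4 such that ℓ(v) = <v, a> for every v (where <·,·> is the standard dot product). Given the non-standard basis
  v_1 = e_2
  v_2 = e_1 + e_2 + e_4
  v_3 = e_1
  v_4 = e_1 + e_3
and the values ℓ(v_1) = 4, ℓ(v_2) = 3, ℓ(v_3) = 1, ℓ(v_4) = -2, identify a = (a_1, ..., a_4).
a = (1, 4, -3, -2)

Write a = (a_1, ..., a_4) in the standard basis. For each basis vector v_i, ℓ(v_i) = <v_i, a> is a linear equation in the a_j's. Collect the n equations into a matrix system V a = ℓ, where row i of V is v_i (expressed in the standard basis). Since V is invertible (lower-triangular with 1s on the diagonal, up to permutation), solve by back-substitution:
  V =
[[0, 1, 0, 0],
 [1, 1, 0, 1],
 [1, 0, 0, 0],
 [1, 0, 1, 0]]
  V a = (4, 3, 1, -2)
Solving gives a = (1, 4, -3, -2).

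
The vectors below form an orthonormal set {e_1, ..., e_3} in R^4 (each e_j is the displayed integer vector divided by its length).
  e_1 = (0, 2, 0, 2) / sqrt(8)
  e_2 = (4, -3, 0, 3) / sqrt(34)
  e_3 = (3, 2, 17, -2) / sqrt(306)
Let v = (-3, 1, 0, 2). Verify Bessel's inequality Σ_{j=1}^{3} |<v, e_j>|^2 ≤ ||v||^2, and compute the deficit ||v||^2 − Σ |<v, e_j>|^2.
Σ |<v, e_j>|^2 = 131/18; ||v||^2 = 14; deficit = 121/18

Write each e_j = u_j / sqrt(<u_j, u_j>) where u_j is the displayed integer vector. Then <v, e_j> = <v, u_j> / sqrt(<u_j, u_j>), so |<v, e_j>|^2 = <v, u_j>^2 / <u_j, u_j>.
Coefficients: <v, e_1> = 6/sqrt(8), <v, e_2> = -9/sqrt(34), <v, e_3> = -11/sqrt(306).
Square and sum: Σ |<v, e_j>|^2 = 131/18.
Compute ||v||^2 = v·v = 14.
Deficit = 14 − 131/18 = 121/18 ≥ 0, confirming Bessel's inequality. (The deficit equals ||v − Σ <v,e_j> e_j||^2, the squared distance from v to span{e_j}.)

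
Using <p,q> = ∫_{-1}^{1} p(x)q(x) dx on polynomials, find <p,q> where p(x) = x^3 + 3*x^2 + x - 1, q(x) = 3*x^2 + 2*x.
<p,q> = 56/15

Expand the product: p(x)·q(x) = 3*x^5 + 11*x^4 + 9*x^3 - x^2 - 2*x.
∫_{-1}^{1} of each monomial x^k gives [2/(k+1) if k even, 0 if k odd]. Integrating term-by-term (or equivalently evaluating the antiderivative F(x) = x^6/2 + 11*x^5/5 + 9*x^4/4 - x^3/3 - x^2 at the endpoints):
  F(1) − F(−1) = 217/60 − (-7/60) = 56/15.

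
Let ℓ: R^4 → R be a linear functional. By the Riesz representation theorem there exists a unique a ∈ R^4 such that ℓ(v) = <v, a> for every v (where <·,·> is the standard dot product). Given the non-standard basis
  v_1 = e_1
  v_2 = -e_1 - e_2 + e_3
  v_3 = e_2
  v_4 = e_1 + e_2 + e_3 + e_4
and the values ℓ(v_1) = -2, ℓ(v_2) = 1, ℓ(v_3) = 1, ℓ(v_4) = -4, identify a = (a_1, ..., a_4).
a = (-2, 1, 0, -3)

Write a = (a_1, ..., a_4) in the standard basis. For each basis vector v_i, ℓ(v_i) = <v_i, a> is a linear equation in the a_j's. Collect the n equations into a matrix system V a = ℓ, where row i of V is v_i (expressed in the standard basis). Since V is invertible (lower-triangular with 1s on the diagonal, up to permutation), solve by back-substitution:
  V =
[[1, 0, 0, 0],
 [-1, -1, 1, 0],
 [0, 1, 0, 0],
 [1, 1, 1, 1]]
  V a = (-2, 1, 1, -4)
Solving gives a = (-2, 1, 0, -3).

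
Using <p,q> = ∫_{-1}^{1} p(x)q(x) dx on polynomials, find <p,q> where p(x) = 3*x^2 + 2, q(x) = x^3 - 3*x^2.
<p,q> = -38/5

Expand the product: p(x)·q(x) = 3*x^5 - 9*x^4 + 2*x^3 - 6*x^2.
∫_{-1}^{1} of each monomial x^k gives [2/(k+1) if k even, 0 if k odd]. Integrating term-by-term (or equivalently evaluating the antiderivative F(x) = x^6/2 - 9*x^5/5 + x^4/2 - 2*x^3 at the endpoints):
  F(1) − F(−1) = -14/5 − (24/5) = -38/5.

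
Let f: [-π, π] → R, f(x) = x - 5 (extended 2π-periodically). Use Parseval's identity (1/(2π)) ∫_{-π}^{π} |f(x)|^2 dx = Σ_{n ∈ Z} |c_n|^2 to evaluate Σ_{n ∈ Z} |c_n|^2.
Σ |c_n|^2 = π^2/3 + 25

Expand and integrate term by term over [-π, π]:
  ∫ (x)^2 dx = 1·(2π^3/3); ∫ 2·1·(-5)·x dx = 0 (odd integrand); ∫ (-5)^2 dx = 25·2π.
So (1/(2π)) ∫_{-π}^{π} (x - 5)^2 dx = 1π^2/3 + 25 = π^2/3 + 25.
Parseval ⇒ Σ |c_n|^2 = π^2/3 + 25.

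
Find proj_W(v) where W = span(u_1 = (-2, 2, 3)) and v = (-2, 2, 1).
proj_W(v) = (-22/17, 22/17, 33/17)

Set up U = [u_1 | ... | u_1] ∈ R^(3×1). The projector onto W = col(U) is P = U (U^T U)^(-1) U^T.
Compute U^T U =
  [17],
and U^T v = (11).
Solve U^T U · c = U^T v for the coefficients: c = (11/17). The projection is proj_W(v) = U c.
Check: (v - proj_W(v)) · u_1 = 0  (should be 0).
Result: proj_W(v) = (-22/17, 22/17, 33/17).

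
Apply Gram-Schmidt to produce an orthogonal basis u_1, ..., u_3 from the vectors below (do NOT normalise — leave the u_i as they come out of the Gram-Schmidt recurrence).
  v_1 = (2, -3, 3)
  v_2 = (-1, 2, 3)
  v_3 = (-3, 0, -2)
Orthogonal basis:
  u_1 = (2, -3, 3)
  u_2 = (-12/11, 47/22, 63/22)
  u_3 = (-645/307, -387/307, 43/307)

Apply the Gram-Schmidt recurrence
  u_1 = v_1
  u_i = v_i − Σ_{j<i} ((v_i · u_j) / (u_j · u_j)) · u_j.

Step by step this gives:
  u_1 = (2, -3, 3)
  u_2 = (-12/11, 47/22, 63/22)
  u_3 = (-645/307, -387/307, 43/307)

Orthogonality check:
  u_2 · u_1 = 0 (should be 0)
  u_3 · u_1 = 0 (should be 0)
  u_3 · u_2 = 0 (should be 0)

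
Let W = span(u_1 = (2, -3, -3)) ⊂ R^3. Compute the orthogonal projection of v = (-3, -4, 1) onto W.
proj_W(v) = (3/11, -9/22, -9/22)

Set up U = [u_1 | ... | u_1] ∈ R^(3×1). The projector onto W = col(U) is P = U (U^T U)^(-1) U^T.
Compute U^T U =
  [22],
and U^T v = (3).
Solve U^T U · c = U^T v for the coefficients: c = (3/22). The projection is proj_W(v) = U c.
Check: (v - proj_W(v)) · u_1 = 0  (should be 0).
Result: proj_W(v) = (3/11, -9/22, -9/22).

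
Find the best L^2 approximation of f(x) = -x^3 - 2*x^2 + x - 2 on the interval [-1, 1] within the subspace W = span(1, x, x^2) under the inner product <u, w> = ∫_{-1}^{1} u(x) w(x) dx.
g(x) = -2*x^2 + 2*x/5 - 2

The best approximation g ∈ W is the orthogonal projection of f onto W. Writing g = a_0 + a_1 x + a_2 x^2, the coefficients solve the normal equations G · a = b where
  G_{ij} = <φ_i, φ_j> and b_i = <f, φ_i>, with φ_0 = 1, φ_1 = x, φ_2 = x^2.
G =
  [2, 0, 2/3]
  [0, 2/3, 0]
  [2/3, 0, 2/5],
b = (-16/3, 4/15, -32/15).
Solving gives a_0 = -2, a_1 = 2/5, a_2 = -2, so
  g(x) = -2*x^2 + 2*x/5 - 2.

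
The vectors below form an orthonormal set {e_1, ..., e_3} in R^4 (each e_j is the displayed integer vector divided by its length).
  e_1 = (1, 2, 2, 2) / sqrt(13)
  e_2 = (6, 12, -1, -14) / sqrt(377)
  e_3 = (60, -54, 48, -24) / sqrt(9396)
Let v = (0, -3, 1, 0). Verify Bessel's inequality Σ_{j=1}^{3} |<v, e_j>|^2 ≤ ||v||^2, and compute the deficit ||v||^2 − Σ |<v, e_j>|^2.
Σ |<v, e_j>|^2 = 86/9; ||v||^2 = 10; deficit = 4/9

Write each e_j = u_j / sqrt(<u_j, u_j>) where u_j is the displayed integer vector. Then <v, e_j> = <v, u_j> / sqrt(<u_j, u_j>), so |<v, e_j>|^2 = <v, u_j>^2 / <u_j, u_j>.
Coefficients: <v, e_1> = -4/sqrt(13), <v, e_2> = -37/sqrt(377), <v, e_3> = 210/sqrt(9396).
Square and sum: Σ |<v, e_j>|^2 = 86/9.
Compute ||v||^2 = v·v = 10.
Deficit = 10 − 86/9 = 4/9 ≥ 0, confirming Bessel's inequality. (The deficit equals ||v − Σ <v,e_j> e_j||^2, the squared distance from v to span{e_j}.)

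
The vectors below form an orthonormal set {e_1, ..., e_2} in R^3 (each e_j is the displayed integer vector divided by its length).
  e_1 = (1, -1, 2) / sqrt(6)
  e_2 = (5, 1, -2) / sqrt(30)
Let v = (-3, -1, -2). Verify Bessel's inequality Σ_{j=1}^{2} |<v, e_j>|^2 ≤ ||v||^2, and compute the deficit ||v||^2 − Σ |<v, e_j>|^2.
Σ |<v, e_j>|^2 = 54/5; ||v||^2 = 14; deficit = 16/5

Write each e_j = u_j / sqrt(<u_j, u_j>) where u_j is the displayed integer vector. Then <v, e_j> = <v, u_j> / sqrt(<u_j, u_j>), so |<v, e_j>|^2 = <v, u_j>^2 / <u_j, u_j>.
Coefficients: <v, e_1> = -6/sqrt(6), <v, e_2> = -12/sqrt(30).
Square and sum: Σ |<v, e_j>|^2 = 54/5.
Compute ||v||^2 = v·v = 14.
Deficit = 14 − 54/5 = 16/5 ≥ 0, confirming Bessel's inequality. (The deficit equals ||v − Σ <v,e_j> e_j||^2, the squared distance from v to span{e_j}.)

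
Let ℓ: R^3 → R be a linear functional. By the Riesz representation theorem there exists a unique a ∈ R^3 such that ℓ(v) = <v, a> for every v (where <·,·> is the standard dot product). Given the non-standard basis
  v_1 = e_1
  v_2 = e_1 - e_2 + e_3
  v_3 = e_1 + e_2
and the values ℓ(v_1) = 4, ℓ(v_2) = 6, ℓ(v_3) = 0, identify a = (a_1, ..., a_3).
a = (4, -4, -2)

Write a = (a_1, ..., a_3) in the standard basis. For each basis vector v_i, ℓ(v_i) = <v_i, a> is a linear equation in the a_j's. Collect the n equations into a matrix system V a = ℓ, where row i of V is v_i (expressed in the standard basis). Since V is invertible (lower-triangular with 1s on the diagonal, up to permutation), solve by back-substitution:
  V =
[[1, 0, 0],
 [1, -1, 1],
 [1, 1, 0]]
  V a = (4, 6, 0)
Solving gives a = (4, -4, -2).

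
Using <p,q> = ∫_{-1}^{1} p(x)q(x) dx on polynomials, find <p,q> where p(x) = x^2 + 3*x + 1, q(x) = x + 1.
<p,q> = 14/3

Expand the product: p(x)·q(x) = x^3 + 4*x^2 + 4*x + 1.
∫_{-1}^{1} of each monomial x^k gives [2/(k+1) if k even, 0 if k odd]. Integrating term-by-term (or equivalently evaluating the antiderivative F(x) = x^4/4 + 4*x^3/3 + 2*x^2 + x at the endpoints):
  F(1) − F(−1) = 55/12 − (-1/12) = 14/3.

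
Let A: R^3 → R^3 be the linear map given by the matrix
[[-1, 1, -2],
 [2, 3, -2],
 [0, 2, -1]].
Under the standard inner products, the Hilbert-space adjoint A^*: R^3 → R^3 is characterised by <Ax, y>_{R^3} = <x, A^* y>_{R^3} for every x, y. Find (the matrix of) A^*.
A^* = A^T =
[[-1, 2, 0],
 [1, 3, 2],
 [-2, -2, -1]]

For real matrices with standard dot products, the defining identity <Ax, y> = <x, A^* y> gives (Ax)^T y = x^T (A^*) y, i.e. x^T A^T y = x^T (A^*) y. Since this holds for all x, y, we must have A^* = A^T. Therefore
A^* =
[[-1, 2, 0],
 [1, 3, 2],
 [-2, -2, -1]].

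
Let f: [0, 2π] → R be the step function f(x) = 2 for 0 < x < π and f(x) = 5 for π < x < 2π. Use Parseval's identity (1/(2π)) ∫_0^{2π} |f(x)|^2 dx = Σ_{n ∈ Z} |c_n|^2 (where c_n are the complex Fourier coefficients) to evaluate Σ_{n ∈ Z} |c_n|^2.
Σ |c_n|^2 = 29/2

Parseval equates the L^2 energy of f (normalised by 1/(2π)) with the ℓ^2 sum of its Fourier coefficients: (1/(2π)) ∫_0^{2π} |f|^2 = Σ |c_n|^2.
Compute the left side: (1/(2π)) [∫_0^π 2^2 dx + ∫_π^{2π} 5^2 dx] = (1/(2π)) · (4π + 25π) = (4 + 25)/2 = 29/2.
So Σ_{n ∈ Z} |c_n|^2 = 29/2.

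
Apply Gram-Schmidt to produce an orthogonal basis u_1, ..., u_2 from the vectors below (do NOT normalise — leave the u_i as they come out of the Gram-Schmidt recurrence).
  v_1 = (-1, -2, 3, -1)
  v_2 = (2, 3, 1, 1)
Orthogonal basis:
  u_1 = (-1, -2, 3, -1)
  u_2 = (8/5, 11/5, 11/5, 3/5)

Apply the Gram-Schmidt recurrence
  u_1 = v_1
  u_i = v_i − Σ_{j<i} ((v_i · u_j) / (u_j · u_j)) · u_j.

Step by step this gives:
  u_1 = (-1, -2, 3, -1)
  u_2 = (8/5, 11/5, 11/5, 3/5)

Orthogonality check:
  u_2 · u_1 = 0 (should be 0)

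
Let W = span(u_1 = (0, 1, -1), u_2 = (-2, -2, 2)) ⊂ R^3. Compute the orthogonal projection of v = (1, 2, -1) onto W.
proj_W(v) = (1, 3/2, -3/2)

Set up U = [u_1 | ... | u_2] ∈ R^(3×2). The projector onto W = col(U) is P = U (U^T U)^(-1) U^T.
Compute U^T U =
  [2, -4]
  [-4, 12],
and U^T v = (3, -8).
Solve U^T U · c = U^T v for the coefficients: c = (1/2, -1/2). The projection is proj_W(v) = U c.
Check: (v - proj_W(v)) · u_1 = 0  (should be 0).
Check: (v - proj_W(v)) · u_2 = 0  (should be 0).
Result: proj_W(v) = (1, 3/2, -3/2).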